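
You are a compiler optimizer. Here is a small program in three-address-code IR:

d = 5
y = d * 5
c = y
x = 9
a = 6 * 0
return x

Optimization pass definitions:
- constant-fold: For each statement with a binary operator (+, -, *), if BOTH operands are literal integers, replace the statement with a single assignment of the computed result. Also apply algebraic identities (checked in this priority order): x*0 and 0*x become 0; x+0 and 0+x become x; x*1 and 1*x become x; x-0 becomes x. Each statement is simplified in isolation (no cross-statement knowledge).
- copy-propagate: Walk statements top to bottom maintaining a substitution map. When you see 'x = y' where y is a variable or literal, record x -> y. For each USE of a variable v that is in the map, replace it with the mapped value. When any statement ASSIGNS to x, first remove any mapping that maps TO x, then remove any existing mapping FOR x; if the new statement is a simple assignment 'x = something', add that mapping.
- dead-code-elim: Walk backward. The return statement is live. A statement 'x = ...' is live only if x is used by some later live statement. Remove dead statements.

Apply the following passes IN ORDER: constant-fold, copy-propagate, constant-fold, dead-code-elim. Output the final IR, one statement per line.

Answer: return 9

Derivation:
Initial IR:
  d = 5
  y = d * 5
  c = y
  x = 9
  a = 6 * 0
  return x
After constant-fold (6 stmts):
  d = 5
  y = d * 5
  c = y
  x = 9
  a = 0
  return x
After copy-propagate (6 stmts):
  d = 5
  y = 5 * 5
  c = y
  x = 9
  a = 0
  return 9
After constant-fold (6 stmts):
  d = 5
  y = 25
  c = y
  x = 9
  a = 0
  return 9
After dead-code-elim (1 stmts):
  return 9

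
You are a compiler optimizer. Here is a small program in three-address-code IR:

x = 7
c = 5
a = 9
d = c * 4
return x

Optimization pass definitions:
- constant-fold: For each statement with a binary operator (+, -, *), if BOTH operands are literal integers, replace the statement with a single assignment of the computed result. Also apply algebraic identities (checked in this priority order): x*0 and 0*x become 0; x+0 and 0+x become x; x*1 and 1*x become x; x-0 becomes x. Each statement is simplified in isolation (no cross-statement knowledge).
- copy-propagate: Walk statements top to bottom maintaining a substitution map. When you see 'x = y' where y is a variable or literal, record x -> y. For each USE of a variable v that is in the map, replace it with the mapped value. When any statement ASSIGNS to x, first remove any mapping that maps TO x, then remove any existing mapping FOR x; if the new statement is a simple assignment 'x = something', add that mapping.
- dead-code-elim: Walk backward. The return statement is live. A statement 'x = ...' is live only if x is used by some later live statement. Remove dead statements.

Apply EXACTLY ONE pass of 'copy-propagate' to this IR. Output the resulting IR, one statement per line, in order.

Answer: x = 7
c = 5
a = 9
d = 5 * 4
return 7

Derivation:
Applying copy-propagate statement-by-statement:
  [1] x = 7  (unchanged)
  [2] c = 5  (unchanged)
  [3] a = 9  (unchanged)
  [4] d = c * 4  -> d = 5 * 4
  [5] return x  -> return 7
Result (5 stmts):
  x = 7
  c = 5
  a = 9
  d = 5 * 4
  return 7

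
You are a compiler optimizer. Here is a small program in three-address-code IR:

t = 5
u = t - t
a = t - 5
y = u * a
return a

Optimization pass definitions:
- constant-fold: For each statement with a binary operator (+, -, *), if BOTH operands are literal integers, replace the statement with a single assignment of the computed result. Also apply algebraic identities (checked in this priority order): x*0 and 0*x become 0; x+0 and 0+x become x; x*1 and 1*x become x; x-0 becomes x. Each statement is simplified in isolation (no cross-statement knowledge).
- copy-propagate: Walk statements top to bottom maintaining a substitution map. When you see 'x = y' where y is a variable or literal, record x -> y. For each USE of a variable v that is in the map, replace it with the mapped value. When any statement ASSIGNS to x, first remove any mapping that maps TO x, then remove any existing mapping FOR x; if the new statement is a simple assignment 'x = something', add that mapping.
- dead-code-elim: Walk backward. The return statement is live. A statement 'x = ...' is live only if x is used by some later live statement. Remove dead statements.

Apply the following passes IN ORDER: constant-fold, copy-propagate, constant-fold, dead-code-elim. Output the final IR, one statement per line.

Answer: a = 0
return a

Derivation:
Initial IR:
  t = 5
  u = t - t
  a = t - 5
  y = u * a
  return a
After constant-fold (5 stmts):
  t = 5
  u = t - t
  a = t - 5
  y = u * a
  return a
After copy-propagate (5 stmts):
  t = 5
  u = 5 - 5
  a = 5 - 5
  y = u * a
  return a
After constant-fold (5 stmts):
  t = 5
  u = 0
  a = 0
  y = u * a
  return a
After dead-code-elim (2 stmts):
  a = 0
  return a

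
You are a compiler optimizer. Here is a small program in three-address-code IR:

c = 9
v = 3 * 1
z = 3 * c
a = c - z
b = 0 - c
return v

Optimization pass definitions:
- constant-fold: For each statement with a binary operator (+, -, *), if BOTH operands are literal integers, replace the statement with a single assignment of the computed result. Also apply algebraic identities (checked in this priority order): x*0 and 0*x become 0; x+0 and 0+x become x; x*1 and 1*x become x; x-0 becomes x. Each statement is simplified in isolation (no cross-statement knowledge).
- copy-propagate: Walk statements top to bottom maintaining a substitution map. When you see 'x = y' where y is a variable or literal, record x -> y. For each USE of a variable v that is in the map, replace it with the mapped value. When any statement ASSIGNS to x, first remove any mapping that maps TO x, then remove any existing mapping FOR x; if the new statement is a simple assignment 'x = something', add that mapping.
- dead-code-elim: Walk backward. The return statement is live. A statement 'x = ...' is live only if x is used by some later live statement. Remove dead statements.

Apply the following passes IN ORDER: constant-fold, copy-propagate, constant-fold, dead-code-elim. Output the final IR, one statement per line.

Answer: return 3

Derivation:
Initial IR:
  c = 9
  v = 3 * 1
  z = 3 * c
  a = c - z
  b = 0 - c
  return v
After constant-fold (6 stmts):
  c = 9
  v = 3
  z = 3 * c
  a = c - z
  b = 0 - c
  return v
After copy-propagate (6 stmts):
  c = 9
  v = 3
  z = 3 * 9
  a = 9 - z
  b = 0 - 9
  return 3
After constant-fold (6 stmts):
  c = 9
  v = 3
  z = 27
  a = 9 - z
  b = -9
  return 3
After dead-code-elim (1 stmts):
  return 3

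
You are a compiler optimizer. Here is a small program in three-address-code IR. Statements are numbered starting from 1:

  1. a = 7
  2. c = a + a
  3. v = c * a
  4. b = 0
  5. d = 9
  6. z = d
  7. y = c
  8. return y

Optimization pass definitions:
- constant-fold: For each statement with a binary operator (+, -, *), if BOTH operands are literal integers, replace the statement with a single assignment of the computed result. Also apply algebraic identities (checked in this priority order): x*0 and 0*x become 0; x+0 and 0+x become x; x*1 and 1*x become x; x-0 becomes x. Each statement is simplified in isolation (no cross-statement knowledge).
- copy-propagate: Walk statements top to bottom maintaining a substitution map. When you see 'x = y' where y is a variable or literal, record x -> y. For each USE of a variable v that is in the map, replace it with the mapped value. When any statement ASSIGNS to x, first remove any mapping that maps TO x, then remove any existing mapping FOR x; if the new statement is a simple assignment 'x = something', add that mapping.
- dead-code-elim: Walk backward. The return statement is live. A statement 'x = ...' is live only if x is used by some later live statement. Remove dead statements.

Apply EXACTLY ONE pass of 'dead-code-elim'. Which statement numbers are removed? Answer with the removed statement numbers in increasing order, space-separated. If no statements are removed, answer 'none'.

Backward liveness scan:
Stmt 1 'a = 7': KEEP (a is live); live-in = []
Stmt 2 'c = a + a': KEEP (c is live); live-in = ['a']
Stmt 3 'v = c * a': DEAD (v not in live set ['c'])
Stmt 4 'b = 0': DEAD (b not in live set ['c'])
Stmt 5 'd = 9': DEAD (d not in live set ['c'])
Stmt 6 'z = d': DEAD (z not in live set ['c'])
Stmt 7 'y = c': KEEP (y is live); live-in = ['c']
Stmt 8 'return y': KEEP (return); live-in = ['y']
Removed statement numbers: [3, 4, 5, 6]
Surviving IR:
  a = 7
  c = a + a
  y = c
  return y

Answer: 3 4 5 6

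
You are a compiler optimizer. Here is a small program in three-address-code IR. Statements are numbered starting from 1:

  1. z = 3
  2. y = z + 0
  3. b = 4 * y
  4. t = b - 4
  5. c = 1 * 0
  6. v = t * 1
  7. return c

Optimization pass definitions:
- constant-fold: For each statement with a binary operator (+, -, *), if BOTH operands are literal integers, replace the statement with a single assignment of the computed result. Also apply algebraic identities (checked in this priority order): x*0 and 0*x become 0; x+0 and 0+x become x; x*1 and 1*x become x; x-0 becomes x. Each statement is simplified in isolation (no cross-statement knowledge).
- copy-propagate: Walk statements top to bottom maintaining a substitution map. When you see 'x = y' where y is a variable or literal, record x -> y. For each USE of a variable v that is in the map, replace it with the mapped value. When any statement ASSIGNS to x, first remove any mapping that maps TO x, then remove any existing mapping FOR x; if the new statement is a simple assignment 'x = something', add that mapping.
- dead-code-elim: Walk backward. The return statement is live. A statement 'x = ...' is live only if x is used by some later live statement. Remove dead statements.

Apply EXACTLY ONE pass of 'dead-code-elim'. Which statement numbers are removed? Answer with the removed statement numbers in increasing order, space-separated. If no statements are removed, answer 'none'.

Backward liveness scan:
Stmt 1 'z = 3': DEAD (z not in live set [])
Stmt 2 'y = z + 0': DEAD (y not in live set [])
Stmt 3 'b = 4 * y': DEAD (b not in live set [])
Stmt 4 't = b - 4': DEAD (t not in live set [])
Stmt 5 'c = 1 * 0': KEEP (c is live); live-in = []
Stmt 6 'v = t * 1': DEAD (v not in live set ['c'])
Stmt 7 'return c': KEEP (return); live-in = ['c']
Removed statement numbers: [1, 2, 3, 4, 6]
Surviving IR:
  c = 1 * 0
  return c

Answer: 1 2 3 4 6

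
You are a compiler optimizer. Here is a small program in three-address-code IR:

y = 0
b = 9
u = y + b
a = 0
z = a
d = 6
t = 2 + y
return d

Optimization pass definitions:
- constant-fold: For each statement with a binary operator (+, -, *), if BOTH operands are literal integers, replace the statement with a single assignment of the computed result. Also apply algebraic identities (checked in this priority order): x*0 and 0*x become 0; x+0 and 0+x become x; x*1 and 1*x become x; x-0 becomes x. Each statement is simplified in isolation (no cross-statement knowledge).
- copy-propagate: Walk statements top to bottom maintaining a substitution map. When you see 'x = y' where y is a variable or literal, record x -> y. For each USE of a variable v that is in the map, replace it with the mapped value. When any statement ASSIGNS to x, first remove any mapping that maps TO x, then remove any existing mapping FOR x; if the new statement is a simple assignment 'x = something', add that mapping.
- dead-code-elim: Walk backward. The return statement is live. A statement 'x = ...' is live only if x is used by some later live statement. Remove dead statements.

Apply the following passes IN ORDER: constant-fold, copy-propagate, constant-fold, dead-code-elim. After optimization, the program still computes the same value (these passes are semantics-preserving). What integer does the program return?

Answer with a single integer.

Initial IR:
  y = 0
  b = 9
  u = y + b
  a = 0
  z = a
  d = 6
  t = 2 + y
  return d
After constant-fold (8 stmts):
  y = 0
  b = 9
  u = y + b
  a = 0
  z = a
  d = 6
  t = 2 + y
  return d
After copy-propagate (8 stmts):
  y = 0
  b = 9
  u = 0 + 9
  a = 0
  z = 0
  d = 6
  t = 2 + 0
  return 6
After constant-fold (8 stmts):
  y = 0
  b = 9
  u = 9
  a = 0
  z = 0
  d = 6
  t = 2
  return 6
After dead-code-elim (1 stmts):
  return 6
Evaluate:
  y = 0  =>  y = 0
  b = 9  =>  b = 9
  u = y + b  =>  u = 9
  a = 0  =>  a = 0
  z = a  =>  z = 0
  d = 6  =>  d = 6
  t = 2 + y  =>  t = 2
  return d = 6

Answer: 6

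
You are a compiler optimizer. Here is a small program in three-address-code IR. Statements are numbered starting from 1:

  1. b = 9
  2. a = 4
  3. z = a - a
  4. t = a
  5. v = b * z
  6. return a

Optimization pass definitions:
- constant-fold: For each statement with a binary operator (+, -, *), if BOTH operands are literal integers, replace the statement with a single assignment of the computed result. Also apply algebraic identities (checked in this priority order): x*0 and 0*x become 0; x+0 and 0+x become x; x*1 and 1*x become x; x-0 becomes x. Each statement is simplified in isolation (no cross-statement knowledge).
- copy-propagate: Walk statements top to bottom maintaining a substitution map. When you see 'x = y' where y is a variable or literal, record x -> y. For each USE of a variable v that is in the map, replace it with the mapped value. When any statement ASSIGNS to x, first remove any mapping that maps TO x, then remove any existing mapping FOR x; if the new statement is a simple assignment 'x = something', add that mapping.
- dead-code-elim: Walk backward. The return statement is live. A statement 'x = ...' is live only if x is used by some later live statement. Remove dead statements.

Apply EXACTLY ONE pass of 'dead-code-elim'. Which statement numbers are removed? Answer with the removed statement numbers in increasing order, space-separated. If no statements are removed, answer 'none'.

Backward liveness scan:
Stmt 1 'b = 9': DEAD (b not in live set [])
Stmt 2 'a = 4': KEEP (a is live); live-in = []
Stmt 3 'z = a - a': DEAD (z not in live set ['a'])
Stmt 4 't = a': DEAD (t not in live set ['a'])
Stmt 5 'v = b * z': DEAD (v not in live set ['a'])
Stmt 6 'return a': KEEP (return); live-in = ['a']
Removed statement numbers: [1, 3, 4, 5]
Surviving IR:
  a = 4
  return a

Answer: 1 3 4 5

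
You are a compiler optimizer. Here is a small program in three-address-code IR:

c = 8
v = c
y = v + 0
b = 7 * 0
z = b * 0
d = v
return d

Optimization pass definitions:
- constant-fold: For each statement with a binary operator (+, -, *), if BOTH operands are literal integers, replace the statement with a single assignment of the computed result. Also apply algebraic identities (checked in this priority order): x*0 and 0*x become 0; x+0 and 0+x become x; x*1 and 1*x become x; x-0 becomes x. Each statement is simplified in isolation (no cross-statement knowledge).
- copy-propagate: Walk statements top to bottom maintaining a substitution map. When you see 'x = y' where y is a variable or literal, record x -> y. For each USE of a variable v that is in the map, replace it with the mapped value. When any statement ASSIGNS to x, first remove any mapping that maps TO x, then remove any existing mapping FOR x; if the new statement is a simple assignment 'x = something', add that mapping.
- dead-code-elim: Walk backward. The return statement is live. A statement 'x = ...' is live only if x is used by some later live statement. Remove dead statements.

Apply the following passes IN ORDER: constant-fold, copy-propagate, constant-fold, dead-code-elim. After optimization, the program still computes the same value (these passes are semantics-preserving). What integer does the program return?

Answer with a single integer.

Answer: 8

Derivation:
Initial IR:
  c = 8
  v = c
  y = v + 0
  b = 7 * 0
  z = b * 0
  d = v
  return d
After constant-fold (7 stmts):
  c = 8
  v = c
  y = v
  b = 0
  z = 0
  d = v
  return d
After copy-propagate (7 stmts):
  c = 8
  v = 8
  y = 8
  b = 0
  z = 0
  d = 8
  return 8
After constant-fold (7 stmts):
  c = 8
  v = 8
  y = 8
  b = 0
  z = 0
  d = 8
  return 8
After dead-code-elim (1 stmts):
  return 8
Evaluate:
  c = 8  =>  c = 8
  v = c  =>  v = 8
  y = v + 0  =>  y = 8
  b = 7 * 0  =>  b = 0
  z = b * 0  =>  z = 0
  d = v  =>  d = 8
  return d = 8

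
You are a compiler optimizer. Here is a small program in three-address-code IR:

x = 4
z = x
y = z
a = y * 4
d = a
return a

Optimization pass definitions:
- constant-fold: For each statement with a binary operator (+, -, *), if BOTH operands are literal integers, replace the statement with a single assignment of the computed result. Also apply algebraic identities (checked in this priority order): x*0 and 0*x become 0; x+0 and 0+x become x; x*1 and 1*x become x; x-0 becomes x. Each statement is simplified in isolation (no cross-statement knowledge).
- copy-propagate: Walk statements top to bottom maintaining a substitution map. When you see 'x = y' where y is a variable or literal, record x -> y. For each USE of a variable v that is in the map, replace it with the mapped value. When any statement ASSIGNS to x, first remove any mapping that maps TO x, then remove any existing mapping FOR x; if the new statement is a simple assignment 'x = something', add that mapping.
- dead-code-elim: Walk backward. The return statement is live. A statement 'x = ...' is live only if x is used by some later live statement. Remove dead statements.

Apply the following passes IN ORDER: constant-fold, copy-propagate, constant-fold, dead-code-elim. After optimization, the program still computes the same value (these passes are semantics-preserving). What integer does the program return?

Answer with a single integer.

Initial IR:
  x = 4
  z = x
  y = z
  a = y * 4
  d = a
  return a
After constant-fold (6 stmts):
  x = 4
  z = x
  y = z
  a = y * 4
  d = a
  return a
After copy-propagate (6 stmts):
  x = 4
  z = 4
  y = 4
  a = 4 * 4
  d = a
  return a
After constant-fold (6 stmts):
  x = 4
  z = 4
  y = 4
  a = 16
  d = a
  return a
After dead-code-elim (2 stmts):
  a = 16
  return a
Evaluate:
  x = 4  =>  x = 4
  z = x  =>  z = 4
  y = z  =>  y = 4
  a = y * 4  =>  a = 16
  d = a  =>  d = 16
  return a = 16

Answer: 16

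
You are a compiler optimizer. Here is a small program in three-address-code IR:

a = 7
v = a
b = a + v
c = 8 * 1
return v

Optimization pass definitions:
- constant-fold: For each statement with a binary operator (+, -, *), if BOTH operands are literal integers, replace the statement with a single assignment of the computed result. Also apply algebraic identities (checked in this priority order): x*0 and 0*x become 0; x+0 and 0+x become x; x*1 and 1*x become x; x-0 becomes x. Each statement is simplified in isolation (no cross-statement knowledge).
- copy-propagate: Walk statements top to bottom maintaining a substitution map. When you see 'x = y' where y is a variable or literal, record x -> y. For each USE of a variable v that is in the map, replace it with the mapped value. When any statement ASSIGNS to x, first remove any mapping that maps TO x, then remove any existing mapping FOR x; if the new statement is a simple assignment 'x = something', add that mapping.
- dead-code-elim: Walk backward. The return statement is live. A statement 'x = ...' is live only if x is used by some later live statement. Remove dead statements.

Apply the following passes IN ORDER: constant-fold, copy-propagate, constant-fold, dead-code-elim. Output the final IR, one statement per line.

Answer: return 7

Derivation:
Initial IR:
  a = 7
  v = a
  b = a + v
  c = 8 * 1
  return v
After constant-fold (5 stmts):
  a = 7
  v = a
  b = a + v
  c = 8
  return v
After copy-propagate (5 stmts):
  a = 7
  v = 7
  b = 7 + 7
  c = 8
  return 7
After constant-fold (5 stmts):
  a = 7
  v = 7
  b = 14
  c = 8
  return 7
After dead-code-elim (1 stmts):
  return 7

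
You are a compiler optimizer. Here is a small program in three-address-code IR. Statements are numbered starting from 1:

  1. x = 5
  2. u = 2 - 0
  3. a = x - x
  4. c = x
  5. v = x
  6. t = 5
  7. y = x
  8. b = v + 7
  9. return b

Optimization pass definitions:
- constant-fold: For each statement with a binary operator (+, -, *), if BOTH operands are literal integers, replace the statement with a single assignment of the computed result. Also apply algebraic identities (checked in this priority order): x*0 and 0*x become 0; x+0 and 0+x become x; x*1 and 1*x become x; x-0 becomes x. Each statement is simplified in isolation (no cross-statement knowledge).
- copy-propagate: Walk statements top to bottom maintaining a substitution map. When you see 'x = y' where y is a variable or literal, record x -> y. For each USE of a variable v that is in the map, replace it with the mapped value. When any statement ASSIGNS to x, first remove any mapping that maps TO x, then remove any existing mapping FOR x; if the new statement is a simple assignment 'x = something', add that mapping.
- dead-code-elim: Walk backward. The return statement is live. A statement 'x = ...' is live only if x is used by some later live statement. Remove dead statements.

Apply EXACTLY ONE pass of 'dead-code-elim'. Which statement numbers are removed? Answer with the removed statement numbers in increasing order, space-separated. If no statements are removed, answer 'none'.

Backward liveness scan:
Stmt 1 'x = 5': KEEP (x is live); live-in = []
Stmt 2 'u = 2 - 0': DEAD (u not in live set ['x'])
Stmt 3 'a = x - x': DEAD (a not in live set ['x'])
Stmt 4 'c = x': DEAD (c not in live set ['x'])
Stmt 5 'v = x': KEEP (v is live); live-in = ['x']
Stmt 6 't = 5': DEAD (t not in live set ['v'])
Stmt 7 'y = x': DEAD (y not in live set ['v'])
Stmt 8 'b = v + 7': KEEP (b is live); live-in = ['v']
Stmt 9 'return b': KEEP (return); live-in = ['b']
Removed statement numbers: [2, 3, 4, 6, 7]
Surviving IR:
  x = 5
  v = x
  b = v + 7
  return b

Answer: 2 3 4 6 7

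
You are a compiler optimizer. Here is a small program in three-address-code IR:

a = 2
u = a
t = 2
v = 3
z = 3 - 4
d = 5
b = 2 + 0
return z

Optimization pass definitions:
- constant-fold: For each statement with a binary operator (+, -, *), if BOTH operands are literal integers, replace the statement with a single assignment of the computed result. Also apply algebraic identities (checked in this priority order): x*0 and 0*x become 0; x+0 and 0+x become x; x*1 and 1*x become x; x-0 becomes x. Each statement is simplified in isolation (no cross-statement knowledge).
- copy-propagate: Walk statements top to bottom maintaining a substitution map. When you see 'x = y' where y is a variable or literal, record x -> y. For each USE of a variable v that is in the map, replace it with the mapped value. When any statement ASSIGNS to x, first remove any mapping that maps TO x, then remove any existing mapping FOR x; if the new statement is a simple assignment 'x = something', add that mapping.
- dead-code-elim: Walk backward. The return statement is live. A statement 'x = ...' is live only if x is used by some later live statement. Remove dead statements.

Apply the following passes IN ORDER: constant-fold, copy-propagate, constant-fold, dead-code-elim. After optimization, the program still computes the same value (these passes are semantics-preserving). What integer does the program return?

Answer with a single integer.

Initial IR:
  a = 2
  u = a
  t = 2
  v = 3
  z = 3 - 4
  d = 5
  b = 2 + 0
  return z
After constant-fold (8 stmts):
  a = 2
  u = a
  t = 2
  v = 3
  z = -1
  d = 5
  b = 2
  return z
After copy-propagate (8 stmts):
  a = 2
  u = 2
  t = 2
  v = 3
  z = -1
  d = 5
  b = 2
  return -1
After constant-fold (8 stmts):
  a = 2
  u = 2
  t = 2
  v = 3
  z = -1
  d = 5
  b = 2
  return -1
After dead-code-elim (1 stmts):
  return -1
Evaluate:
  a = 2  =>  a = 2
  u = a  =>  u = 2
  t = 2  =>  t = 2
  v = 3  =>  v = 3
  z = 3 - 4  =>  z = -1
  d = 5  =>  d = 5
  b = 2 + 0  =>  b = 2
  return z = -1

Answer: -1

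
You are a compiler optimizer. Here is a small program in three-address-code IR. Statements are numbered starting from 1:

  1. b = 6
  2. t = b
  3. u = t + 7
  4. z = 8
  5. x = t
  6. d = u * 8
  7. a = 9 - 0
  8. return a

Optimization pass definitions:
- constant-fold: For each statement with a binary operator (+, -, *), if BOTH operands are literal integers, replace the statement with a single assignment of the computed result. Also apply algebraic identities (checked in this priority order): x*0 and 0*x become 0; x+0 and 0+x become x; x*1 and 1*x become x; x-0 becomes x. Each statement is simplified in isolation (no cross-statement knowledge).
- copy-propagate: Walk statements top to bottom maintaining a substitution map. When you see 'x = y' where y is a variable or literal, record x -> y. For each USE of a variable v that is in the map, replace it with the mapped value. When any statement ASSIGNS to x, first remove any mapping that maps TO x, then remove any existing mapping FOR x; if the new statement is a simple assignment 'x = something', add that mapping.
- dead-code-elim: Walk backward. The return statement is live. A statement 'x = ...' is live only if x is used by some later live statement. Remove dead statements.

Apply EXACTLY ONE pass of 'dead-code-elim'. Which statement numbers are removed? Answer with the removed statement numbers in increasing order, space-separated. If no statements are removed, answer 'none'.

Backward liveness scan:
Stmt 1 'b = 6': DEAD (b not in live set [])
Stmt 2 't = b': DEAD (t not in live set [])
Stmt 3 'u = t + 7': DEAD (u not in live set [])
Stmt 4 'z = 8': DEAD (z not in live set [])
Stmt 5 'x = t': DEAD (x not in live set [])
Stmt 6 'd = u * 8': DEAD (d not in live set [])
Stmt 7 'a = 9 - 0': KEEP (a is live); live-in = []
Stmt 8 'return a': KEEP (return); live-in = ['a']
Removed statement numbers: [1, 2, 3, 4, 5, 6]
Surviving IR:
  a = 9 - 0
  return a

Answer: 1 2 3 4 5 6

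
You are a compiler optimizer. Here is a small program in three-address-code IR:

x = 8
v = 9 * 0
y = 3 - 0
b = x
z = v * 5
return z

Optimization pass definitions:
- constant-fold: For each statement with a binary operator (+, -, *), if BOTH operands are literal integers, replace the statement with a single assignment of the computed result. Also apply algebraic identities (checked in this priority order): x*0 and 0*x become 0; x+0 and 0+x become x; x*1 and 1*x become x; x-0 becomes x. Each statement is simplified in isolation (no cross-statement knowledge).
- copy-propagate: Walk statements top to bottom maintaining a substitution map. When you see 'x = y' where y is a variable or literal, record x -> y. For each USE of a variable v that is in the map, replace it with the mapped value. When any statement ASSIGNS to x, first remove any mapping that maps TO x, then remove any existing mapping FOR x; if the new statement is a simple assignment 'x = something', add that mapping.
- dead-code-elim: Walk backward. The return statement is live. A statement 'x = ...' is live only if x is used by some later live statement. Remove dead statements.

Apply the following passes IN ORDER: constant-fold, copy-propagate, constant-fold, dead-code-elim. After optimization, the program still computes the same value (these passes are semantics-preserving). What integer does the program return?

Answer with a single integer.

Initial IR:
  x = 8
  v = 9 * 0
  y = 3 - 0
  b = x
  z = v * 5
  return z
After constant-fold (6 stmts):
  x = 8
  v = 0
  y = 3
  b = x
  z = v * 5
  return z
After copy-propagate (6 stmts):
  x = 8
  v = 0
  y = 3
  b = 8
  z = 0 * 5
  return z
After constant-fold (6 stmts):
  x = 8
  v = 0
  y = 3
  b = 8
  z = 0
  return z
After dead-code-elim (2 stmts):
  z = 0
  return z
Evaluate:
  x = 8  =>  x = 8
  v = 9 * 0  =>  v = 0
  y = 3 - 0  =>  y = 3
  b = x  =>  b = 8
  z = v * 5  =>  z = 0
  return z = 0

Answer: 0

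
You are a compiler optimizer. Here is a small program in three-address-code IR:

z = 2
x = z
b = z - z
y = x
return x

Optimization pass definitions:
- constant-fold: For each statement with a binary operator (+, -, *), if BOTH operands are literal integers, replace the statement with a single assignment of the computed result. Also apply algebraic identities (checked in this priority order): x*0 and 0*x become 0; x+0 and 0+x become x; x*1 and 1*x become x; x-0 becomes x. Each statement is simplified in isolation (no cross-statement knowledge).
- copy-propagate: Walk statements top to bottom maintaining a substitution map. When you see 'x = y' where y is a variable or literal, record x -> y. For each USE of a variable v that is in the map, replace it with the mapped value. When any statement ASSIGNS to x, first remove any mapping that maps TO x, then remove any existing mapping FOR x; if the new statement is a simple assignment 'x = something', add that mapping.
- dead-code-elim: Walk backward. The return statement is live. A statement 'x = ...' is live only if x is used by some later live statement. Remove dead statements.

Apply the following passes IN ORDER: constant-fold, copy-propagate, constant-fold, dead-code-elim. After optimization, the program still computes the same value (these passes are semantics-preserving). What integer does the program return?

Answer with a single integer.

Answer: 2

Derivation:
Initial IR:
  z = 2
  x = z
  b = z - z
  y = x
  return x
After constant-fold (5 stmts):
  z = 2
  x = z
  b = z - z
  y = x
  return x
After copy-propagate (5 stmts):
  z = 2
  x = 2
  b = 2 - 2
  y = 2
  return 2
After constant-fold (5 stmts):
  z = 2
  x = 2
  b = 0
  y = 2
  return 2
After dead-code-elim (1 stmts):
  return 2
Evaluate:
  z = 2  =>  z = 2
  x = z  =>  x = 2
  b = z - z  =>  b = 0
  y = x  =>  y = 2
  return x = 2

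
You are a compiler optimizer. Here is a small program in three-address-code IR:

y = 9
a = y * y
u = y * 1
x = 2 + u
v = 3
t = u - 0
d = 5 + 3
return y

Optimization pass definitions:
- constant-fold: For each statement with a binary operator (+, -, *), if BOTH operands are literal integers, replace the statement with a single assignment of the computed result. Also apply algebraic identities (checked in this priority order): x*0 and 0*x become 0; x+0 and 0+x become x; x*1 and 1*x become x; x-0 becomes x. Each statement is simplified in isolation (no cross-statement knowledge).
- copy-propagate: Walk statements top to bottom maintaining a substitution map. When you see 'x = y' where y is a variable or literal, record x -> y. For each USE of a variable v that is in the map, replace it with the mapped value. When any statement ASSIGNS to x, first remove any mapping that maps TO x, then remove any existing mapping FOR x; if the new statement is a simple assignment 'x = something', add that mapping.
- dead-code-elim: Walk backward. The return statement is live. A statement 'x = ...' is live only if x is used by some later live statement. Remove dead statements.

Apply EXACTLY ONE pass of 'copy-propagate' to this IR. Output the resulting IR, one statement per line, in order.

Answer: y = 9
a = 9 * 9
u = 9 * 1
x = 2 + u
v = 3
t = u - 0
d = 5 + 3
return 9

Derivation:
Applying copy-propagate statement-by-statement:
  [1] y = 9  (unchanged)
  [2] a = y * y  -> a = 9 * 9
  [3] u = y * 1  -> u = 9 * 1
  [4] x = 2 + u  (unchanged)
  [5] v = 3  (unchanged)
  [6] t = u - 0  (unchanged)
  [7] d = 5 + 3  (unchanged)
  [8] return y  -> return 9
Result (8 stmts):
  y = 9
  a = 9 * 9
  u = 9 * 1
  x = 2 + u
  v = 3
  t = u - 0
  d = 5 + 3
  return 9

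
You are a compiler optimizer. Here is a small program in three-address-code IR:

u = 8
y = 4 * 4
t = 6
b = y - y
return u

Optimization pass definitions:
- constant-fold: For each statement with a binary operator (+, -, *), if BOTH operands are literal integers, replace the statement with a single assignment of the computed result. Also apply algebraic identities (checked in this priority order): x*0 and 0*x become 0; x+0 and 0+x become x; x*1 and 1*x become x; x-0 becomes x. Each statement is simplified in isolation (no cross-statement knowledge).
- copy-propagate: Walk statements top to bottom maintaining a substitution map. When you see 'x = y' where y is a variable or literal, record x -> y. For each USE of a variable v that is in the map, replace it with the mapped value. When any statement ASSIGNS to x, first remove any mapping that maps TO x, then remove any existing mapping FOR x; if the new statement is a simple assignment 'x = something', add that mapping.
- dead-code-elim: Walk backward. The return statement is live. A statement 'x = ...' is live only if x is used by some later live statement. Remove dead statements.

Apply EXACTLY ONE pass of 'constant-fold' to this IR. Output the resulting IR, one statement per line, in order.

Applying constant-fold statement-by-statement:
  [1] u = 8  (unchanged)
  [2] y = 4 * 4  -> y = 16
  [3] t = 6  (unchanged)
  [4] b = y - y  (unchanged)
  [5] return u  (unchanged)
Result (5 stmts):
  u = 8
  y = 16
  t = 6
  b = y - y
  return u

Answer: u = 8
y = 16
t = 6
b = y - y
return u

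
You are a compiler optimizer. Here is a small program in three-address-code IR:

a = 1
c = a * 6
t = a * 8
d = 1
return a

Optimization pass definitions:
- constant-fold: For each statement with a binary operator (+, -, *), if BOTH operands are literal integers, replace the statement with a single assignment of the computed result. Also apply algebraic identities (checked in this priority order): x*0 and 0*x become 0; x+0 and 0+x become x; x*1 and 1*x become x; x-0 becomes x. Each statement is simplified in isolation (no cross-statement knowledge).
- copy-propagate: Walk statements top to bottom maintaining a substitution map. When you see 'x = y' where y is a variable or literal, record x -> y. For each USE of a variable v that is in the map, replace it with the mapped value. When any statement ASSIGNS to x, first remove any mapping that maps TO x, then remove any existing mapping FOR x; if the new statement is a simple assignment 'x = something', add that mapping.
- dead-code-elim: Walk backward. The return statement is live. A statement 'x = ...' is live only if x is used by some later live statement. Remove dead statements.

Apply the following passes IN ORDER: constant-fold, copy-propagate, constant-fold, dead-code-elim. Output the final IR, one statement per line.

Answer: return 1

Derivation:
Initial IR:
  a = 1
  c = a * 6
  t = a * 8
  d = 1
  return a
After constant-fold (5 stmts):
  a = 1
  c = a * 6
  t = a * 8
  d = 1
  return a
After copy-propagate (5 stmts):
  a = 1
  c = 1 * 6
  t = 1 * 8
  d = 1
  return 1
After constant-fold (5 stmts):
  a = 1
  c = 6
  t = 8
  d = 1
  return 1
After dead-code-elim (1 stmts):
  return 1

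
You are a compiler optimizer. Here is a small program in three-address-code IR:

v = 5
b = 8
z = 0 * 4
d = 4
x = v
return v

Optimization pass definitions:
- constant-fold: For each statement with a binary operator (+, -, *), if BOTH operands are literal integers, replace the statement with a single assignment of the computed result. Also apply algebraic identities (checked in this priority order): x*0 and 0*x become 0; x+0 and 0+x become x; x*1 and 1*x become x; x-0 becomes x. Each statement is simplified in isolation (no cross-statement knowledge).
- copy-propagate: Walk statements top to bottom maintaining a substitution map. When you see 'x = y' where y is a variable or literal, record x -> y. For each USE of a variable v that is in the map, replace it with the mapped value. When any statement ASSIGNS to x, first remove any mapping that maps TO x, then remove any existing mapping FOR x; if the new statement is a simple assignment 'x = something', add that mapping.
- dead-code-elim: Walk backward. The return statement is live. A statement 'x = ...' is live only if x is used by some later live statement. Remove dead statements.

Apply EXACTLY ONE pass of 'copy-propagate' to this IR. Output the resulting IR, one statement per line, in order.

Applying copy-propagate statement-by-statement:
  [1] v = 5  (unchanged)
  [2] b = 8  (unchanged)
  [3] z = 0 * 4  (unchanged)
  [4] d = 4  (unchanged)
  [5] x = v  -> x = 5
  [6] return v  -> return 5
Result (6 stmts):
  v = 5
  b = 8
  z = 0 * 4
  d = 4
  x = 5
  return 5

Answer: v = 5
b = 8
z = 0 * 4
d = 4
x = 5
return 5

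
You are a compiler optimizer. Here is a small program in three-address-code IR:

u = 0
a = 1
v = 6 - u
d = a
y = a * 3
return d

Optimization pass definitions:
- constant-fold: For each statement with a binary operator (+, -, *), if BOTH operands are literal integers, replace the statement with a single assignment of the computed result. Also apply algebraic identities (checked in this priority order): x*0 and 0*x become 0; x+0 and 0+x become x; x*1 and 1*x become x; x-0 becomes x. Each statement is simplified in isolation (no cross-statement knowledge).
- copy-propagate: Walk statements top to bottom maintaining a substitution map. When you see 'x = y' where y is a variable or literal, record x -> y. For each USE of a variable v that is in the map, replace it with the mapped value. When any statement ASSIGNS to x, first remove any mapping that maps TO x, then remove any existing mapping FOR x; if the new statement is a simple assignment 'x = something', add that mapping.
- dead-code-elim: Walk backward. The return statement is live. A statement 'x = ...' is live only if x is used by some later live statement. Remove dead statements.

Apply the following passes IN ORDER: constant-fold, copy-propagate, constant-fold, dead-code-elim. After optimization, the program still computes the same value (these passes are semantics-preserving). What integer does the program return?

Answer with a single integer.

Initial IR:
  u = 0
  a = 1
  v = 6 - u
  d = a
  y = a * 3
  return d
After constant-fold (6 stmts):
  u = 0
  a = 1
  v = 6 - u
  d = a
  y = a * 3
  return d
After copy-propagate (6 stmts):
  u = 0
  a = 1
  v = 6 - 0
  d = 1
  y = 1 * 3
  return 1
After constant-fold (6 stmts):
  u = 0
  a = 1
  v = 6
  d = 1
  y = 3
  return 1
After dead-code-elim (1 stmts):
  return 1
Evaluate:
  u = 0  =>  u = 0
  a = 1  =>  a = 1
  v = 6 - u  =>  v = 6
  d = a  =>  d = 1
  y = a * 3  =>  y = 3
  return d = 1

Answer: 1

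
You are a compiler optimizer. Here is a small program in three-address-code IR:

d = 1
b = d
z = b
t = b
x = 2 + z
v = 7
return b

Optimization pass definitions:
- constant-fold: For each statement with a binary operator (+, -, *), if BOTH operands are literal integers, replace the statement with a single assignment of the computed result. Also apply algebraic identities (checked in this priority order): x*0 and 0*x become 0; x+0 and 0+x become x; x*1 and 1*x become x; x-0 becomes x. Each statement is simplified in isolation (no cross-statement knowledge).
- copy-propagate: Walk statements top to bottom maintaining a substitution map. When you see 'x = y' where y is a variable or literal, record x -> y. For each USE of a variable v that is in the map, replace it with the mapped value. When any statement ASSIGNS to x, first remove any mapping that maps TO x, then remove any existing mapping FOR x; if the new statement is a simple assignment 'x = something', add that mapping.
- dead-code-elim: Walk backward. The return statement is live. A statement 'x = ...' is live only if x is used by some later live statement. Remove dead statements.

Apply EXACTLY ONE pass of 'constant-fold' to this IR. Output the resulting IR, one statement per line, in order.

Applying constant-fold statement-by-statement:
  [1] d = 1  (unchanged)
  [2] b = d  (unchanged)
  [3] z = b  (unchanged)
  [4] t = b  (unchanged)
  [5] x = 2 + z  (unchanged)
  [6] v = 7  (unchanged)
  [7] return b  (unchanged)
Result (7 stmts):
  d = 1
  b = d
  z = b
  t = b
  x = 2 + z
  v = 7
  return b

Answer: d = 1
b = d
z = b
t = b
x = 2 + z
v = 7
return b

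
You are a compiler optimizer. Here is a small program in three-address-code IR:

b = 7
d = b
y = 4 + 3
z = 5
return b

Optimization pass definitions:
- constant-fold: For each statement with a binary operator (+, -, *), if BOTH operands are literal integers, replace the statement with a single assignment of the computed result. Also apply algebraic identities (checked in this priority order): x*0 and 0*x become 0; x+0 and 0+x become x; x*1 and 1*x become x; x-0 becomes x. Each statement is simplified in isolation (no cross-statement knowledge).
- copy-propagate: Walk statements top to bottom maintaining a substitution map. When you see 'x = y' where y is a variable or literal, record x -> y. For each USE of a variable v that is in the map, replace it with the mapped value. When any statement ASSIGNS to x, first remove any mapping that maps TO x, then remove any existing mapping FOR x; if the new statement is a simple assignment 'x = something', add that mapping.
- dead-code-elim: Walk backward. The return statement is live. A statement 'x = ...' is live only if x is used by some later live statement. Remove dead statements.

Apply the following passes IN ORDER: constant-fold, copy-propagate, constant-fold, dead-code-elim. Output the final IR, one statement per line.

Initial IR:
  b = 7
  d = b
  y = 4 + 3
  z = 5
  return b
After constant-fold (5 stmts):
  b = 7
  d = b
  y = 7
  z = 5
  return b
After copy-propagate (5 stmts):
  b = 7
  d = 7
  y = 7
  z = 5
  return 7
After constant-fold (5 stmts):
  b = 7
  d = 7
  y = 7
  z = 5
  return 7
After dead-code-elim (1 stmts):
  return 7

Answer: return 7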